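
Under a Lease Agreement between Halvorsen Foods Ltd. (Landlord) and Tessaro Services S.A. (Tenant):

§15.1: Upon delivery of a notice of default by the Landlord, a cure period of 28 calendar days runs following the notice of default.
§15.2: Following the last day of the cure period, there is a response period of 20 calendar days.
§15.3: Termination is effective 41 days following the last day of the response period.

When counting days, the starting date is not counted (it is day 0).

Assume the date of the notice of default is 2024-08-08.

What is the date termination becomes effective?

2024-11-05

The last day of the cure period: 2024-08-08 + 28 days = 2024-09-05.
The last day of the response period: 2024-09-05 + 20 days = 2024-09-25.
The date termination becomes effective: 2024-09-25 + 41 days = 2024-11-05.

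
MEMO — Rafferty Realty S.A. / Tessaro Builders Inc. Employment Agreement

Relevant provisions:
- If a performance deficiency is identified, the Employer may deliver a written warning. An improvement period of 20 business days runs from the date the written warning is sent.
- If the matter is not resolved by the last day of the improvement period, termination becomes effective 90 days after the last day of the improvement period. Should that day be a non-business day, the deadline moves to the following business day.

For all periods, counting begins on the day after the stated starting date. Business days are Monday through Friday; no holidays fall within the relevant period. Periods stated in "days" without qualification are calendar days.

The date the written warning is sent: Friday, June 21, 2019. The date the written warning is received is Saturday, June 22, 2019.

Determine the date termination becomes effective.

The last day of the improvement period: 20 business days after Friday, June 21, 2019, skipping weekends — Jun 24, Jun 25, Jun 26, Jun 27, …, Jul 17, Jul 18, Jul 19 — lands on Friday, July 19, 2019.
The date termination becomes effective: July 19, 2019 + 90 days = October 17, 2019. October 17, 2019 is a Thursday, so no roll-forward applies.

October 17, 2019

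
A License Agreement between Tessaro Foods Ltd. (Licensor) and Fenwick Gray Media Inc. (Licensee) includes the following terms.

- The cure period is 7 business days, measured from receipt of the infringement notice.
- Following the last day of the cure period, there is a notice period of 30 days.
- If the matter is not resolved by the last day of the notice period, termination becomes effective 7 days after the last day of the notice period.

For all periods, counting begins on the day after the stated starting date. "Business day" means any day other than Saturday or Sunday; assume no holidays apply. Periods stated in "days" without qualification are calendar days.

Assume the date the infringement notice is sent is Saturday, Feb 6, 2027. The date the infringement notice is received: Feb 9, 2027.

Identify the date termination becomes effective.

The last day of the cure period: counting 7 business days from Tuesday, Feb 9, 2027 (Feb 10, Feb 11, Feb 12, Feb 15, Feb 16, Feb 17, Feb 18, skipping weekends) reaches Thursday, Feb 18, 2027.
Adding 30 calendar days to Feb 18, 2027 gives Mar 20, 2027, which is the last day of the notice period.
Adding 7 calendar days to Mar 20, 2027 gives Mar 27, 2027, which is the date termination becomes effective.

Mar 27, 2027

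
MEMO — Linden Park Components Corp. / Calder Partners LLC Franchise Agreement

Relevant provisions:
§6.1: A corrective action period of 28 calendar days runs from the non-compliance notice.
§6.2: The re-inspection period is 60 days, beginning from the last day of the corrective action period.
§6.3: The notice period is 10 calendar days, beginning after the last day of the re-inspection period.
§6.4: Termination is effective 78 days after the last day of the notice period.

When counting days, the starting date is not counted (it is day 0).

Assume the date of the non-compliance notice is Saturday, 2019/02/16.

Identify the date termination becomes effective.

2019/08/11

The last day of the corrective action period: 28 calendar days after 2019/02/16 is 2019/03/16.
Adding 60 calendar days to 2019/03/16 gives 2019/05/15, which is the last day of the re-inspection period.
The last day of the notice period: 2019/05/15 + 10 days = 2019/05/25.
The date termination becomes effective: 78 calendar days after 2019/05/25 is 2019/08/11.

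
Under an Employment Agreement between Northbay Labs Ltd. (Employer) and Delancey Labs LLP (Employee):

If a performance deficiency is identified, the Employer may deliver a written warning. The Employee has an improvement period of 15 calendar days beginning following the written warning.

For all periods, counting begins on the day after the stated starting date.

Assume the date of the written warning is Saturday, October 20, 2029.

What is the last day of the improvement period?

November 4, 2029

Adding 15 calendar days to October 20, 2029 gives November 4, 2029, which is the last day of the improvement period.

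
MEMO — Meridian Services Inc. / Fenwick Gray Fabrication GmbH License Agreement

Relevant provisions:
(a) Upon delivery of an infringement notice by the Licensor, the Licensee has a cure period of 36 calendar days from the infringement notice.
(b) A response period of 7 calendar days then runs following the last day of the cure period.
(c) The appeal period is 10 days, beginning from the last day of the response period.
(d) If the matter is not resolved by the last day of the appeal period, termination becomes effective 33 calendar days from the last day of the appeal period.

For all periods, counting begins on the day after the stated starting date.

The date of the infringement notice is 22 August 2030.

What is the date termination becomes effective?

The last day of the cure period: 36 calendar days after 22 August 2030 is 27 September 2030.
Adding 7 calendar days to 27 September 2030 gives 4 October 2030, which is the last day of the response period.
The last day of the appeal period: 10 calendar days after 4 October 2030 is 14 October 2030.
The date termination becomes effective: 33 calendar days after 14 October 2030 is 16 November 2030.

16 November 2030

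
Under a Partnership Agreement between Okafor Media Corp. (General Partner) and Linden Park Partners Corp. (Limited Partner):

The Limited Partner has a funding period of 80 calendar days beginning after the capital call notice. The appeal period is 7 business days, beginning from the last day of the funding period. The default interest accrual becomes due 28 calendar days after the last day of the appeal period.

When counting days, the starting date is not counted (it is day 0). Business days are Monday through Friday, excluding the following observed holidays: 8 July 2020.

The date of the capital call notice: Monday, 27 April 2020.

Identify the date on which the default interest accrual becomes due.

The last day of the funding period: 27 April 2020 + 80 days = 16 July 2020.
From Thursday, 16 July 2020, 7 business days (Jul 17, Jul 20, Jul 21, Jul 22, Jul 23, Jul 24, Jul 27, skipping weekends) brings us to Monday, 27 July 2020, which is the last day of the appeal period.
The date on which the default interest accrual becomes due: 27 July 2020 + 28 days = 24 August 2020.

24 August 2020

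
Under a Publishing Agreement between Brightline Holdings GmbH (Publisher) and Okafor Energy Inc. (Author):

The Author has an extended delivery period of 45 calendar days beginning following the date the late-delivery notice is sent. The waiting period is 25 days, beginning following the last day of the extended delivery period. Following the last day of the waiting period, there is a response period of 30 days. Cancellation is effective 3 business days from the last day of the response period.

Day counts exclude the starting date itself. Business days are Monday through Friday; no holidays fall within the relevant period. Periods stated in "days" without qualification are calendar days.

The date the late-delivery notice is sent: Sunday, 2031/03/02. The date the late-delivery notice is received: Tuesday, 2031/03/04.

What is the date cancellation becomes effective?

2031/06/13

The last day of the extended delivery period: 2031/03/02 + 45 days = 2031/04/16.
The last day of the waiting period: 25 calendar days after 2031/04/16 is 2031/05/11.
Adding 30 calendar days to 2031/05/11 gives 2031/06/10, which is the last day of the response period.
The date cancellation becomes effective: 3 business days after Tuesday, 2031/06/10, skipping weekends — Jun 11, Jun 12, Jun 13 — lands on Friday, 2031/06/13.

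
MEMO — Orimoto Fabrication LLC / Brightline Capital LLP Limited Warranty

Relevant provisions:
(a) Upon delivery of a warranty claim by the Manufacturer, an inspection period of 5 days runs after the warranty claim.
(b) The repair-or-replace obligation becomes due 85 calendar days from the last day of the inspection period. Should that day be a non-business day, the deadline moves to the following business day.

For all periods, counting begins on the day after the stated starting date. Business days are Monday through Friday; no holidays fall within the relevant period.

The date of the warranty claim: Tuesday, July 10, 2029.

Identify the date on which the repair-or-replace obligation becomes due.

October 8, 2029

The last day of the inspection period: 5 calendar days after July 10, 2029 is July 15, 2029.
The date on which the repair-or-replace obligation becomes due: 85 calendar days after July 15, 2029 is October 8, 2029. October 8, 2029 is a Monday, so no roll-forward applies.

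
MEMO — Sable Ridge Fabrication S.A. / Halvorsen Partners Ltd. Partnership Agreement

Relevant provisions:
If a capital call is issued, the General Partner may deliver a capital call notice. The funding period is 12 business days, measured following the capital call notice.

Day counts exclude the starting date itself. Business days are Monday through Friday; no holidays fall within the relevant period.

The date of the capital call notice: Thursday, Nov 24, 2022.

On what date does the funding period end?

From Thursday, Nov 24, 2022, 12 business days (Nov 25, Nov 28, Nov 29, Nov 30, …, Dec 8, Dec 9, Dec 12, skipping weekends) brings us to Monday, Dec 12, 2022, which is the last day of the funding period.

Dec 12, 2022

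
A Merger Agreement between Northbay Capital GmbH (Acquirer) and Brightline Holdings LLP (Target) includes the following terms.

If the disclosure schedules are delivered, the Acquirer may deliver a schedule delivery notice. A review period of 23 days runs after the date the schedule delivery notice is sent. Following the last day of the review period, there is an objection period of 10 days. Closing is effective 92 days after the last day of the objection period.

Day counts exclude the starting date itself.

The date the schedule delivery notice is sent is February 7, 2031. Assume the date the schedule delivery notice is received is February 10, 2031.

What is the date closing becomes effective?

The last day of the review period: February 7, 2031 + 23 days = March 2, 2031.
The last day of the objection period: March 2, 2031 + 10 days = March 12, 2031.
Adding 92 calendar days to March 12, 2031 gives June 12, 2031, which is the date closing becomes effective.

June 12, 2031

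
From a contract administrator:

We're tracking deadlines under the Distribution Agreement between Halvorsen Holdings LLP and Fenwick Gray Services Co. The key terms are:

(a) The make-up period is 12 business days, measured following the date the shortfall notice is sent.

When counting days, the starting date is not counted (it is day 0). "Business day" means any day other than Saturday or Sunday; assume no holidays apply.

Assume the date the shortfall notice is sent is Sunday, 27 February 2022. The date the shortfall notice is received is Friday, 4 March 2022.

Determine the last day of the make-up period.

The last day of the make-up period: 12 business days after Sunday, 27 February 2022, skipping weekends — Feb 28, Mar 1, Mar 2, Mar 3, …, Mar 11, Mar 14, Mar 15 — lands on Tuesday, 15 March 2022.

15 March 2022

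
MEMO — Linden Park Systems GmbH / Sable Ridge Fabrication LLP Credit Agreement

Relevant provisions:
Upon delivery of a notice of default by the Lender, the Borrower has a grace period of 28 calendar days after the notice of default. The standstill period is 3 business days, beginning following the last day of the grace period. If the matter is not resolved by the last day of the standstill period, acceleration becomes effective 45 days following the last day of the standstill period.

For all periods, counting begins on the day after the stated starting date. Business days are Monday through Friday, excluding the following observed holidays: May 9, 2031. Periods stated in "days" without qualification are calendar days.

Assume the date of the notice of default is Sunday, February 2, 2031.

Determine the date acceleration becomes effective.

April 19, 2031

The last day of the grace period: 28 calendar days after February 2, 2031 is March 2, 2031.
From Sunday, March 2, 2031, 3 business days (Mar 3, Mar 4, Mar 5, skipping weekends) brings us to Wednesday, March 5, 2031, which is the last day of the standstill period.
The date acceleration becomes effective: March 5, 2031 + 45 days = April 19, 2031.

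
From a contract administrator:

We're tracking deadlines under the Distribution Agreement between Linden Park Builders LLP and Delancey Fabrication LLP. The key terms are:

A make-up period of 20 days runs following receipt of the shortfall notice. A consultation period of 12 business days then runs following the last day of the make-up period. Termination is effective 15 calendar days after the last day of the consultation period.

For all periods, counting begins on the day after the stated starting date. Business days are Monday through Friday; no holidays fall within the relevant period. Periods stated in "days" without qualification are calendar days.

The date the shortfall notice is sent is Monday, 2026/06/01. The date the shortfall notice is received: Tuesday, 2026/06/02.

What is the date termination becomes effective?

The last day of the make-up period: 2026/06/02 + 20 days = 2026/06/22.
From Monday, 2026/06/22, 12 business days (Jun 23, Jun 24, Jun 25, Jun 26, …, Jul 6, Jul 7, Jul 8, skipping weekends) brings us to Wednesday, 2026/07/08, which is the last day of the consultation period.
The date termination becomes effective: 2026/07/08 + 15 days = 2026/07/23.

2026/07/23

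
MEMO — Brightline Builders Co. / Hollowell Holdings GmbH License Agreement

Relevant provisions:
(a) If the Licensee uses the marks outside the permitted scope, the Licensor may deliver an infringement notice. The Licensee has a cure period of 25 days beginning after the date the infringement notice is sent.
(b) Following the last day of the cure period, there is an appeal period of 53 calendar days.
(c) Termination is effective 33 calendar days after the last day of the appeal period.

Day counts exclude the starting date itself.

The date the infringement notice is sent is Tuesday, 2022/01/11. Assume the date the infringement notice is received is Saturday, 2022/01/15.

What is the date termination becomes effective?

The last day of the cure period: 25 calendar days after 2022/01/11 is 2022/02/05.
The last day of the appeal period: 53 calendar days after 2022/02/05 is 2022/03/30.
The date termination becomes effective: 33 calendar days after 2022/03/30 is 2022/05/02.

2022/05/02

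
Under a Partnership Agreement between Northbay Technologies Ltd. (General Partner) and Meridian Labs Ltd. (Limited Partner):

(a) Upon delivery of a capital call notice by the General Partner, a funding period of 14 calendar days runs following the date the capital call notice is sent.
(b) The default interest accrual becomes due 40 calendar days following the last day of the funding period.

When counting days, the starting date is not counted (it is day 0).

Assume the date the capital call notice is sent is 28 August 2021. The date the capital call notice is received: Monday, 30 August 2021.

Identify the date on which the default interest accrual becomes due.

21 October 2021

The last day of the funding period: 14 calendar days after 28 August 2021 is 11 September 2021.
The date on which the default interest accrual becomes due: 40 calendar days after 11 September 2021 is 21 October 2021.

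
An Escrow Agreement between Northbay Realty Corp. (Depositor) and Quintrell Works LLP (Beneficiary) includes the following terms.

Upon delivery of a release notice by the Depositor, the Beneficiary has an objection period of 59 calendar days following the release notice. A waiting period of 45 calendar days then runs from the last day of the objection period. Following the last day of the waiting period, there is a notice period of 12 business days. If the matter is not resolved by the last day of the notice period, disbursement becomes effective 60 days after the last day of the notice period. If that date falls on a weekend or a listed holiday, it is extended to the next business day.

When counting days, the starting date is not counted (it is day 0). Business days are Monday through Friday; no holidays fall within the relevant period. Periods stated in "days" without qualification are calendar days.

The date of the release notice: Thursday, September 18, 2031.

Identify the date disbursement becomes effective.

Adding 59 calendar days to September 18, 2031 gives November 16, 2031, which is the last day of the objection period.
The last day of the waiting period: 45 calendar days after November 16, 2031 is December 31, 2031.
From Wednesday, December 31, 2031, 12 business days (Jan 1, Jan 2, Jan 5, Jan 6, …, Jan 14, Jan 15, Jan 16, skipping weekends) brings us to Friday, January 16, 2032, which is the last day of the notice period.
The date disbursement becomes effective: January 16, 2032 + 60 days = March 16, 2032. March 16, 2032 is a Tuesday, so no roll-forward applies.

March 16, 2032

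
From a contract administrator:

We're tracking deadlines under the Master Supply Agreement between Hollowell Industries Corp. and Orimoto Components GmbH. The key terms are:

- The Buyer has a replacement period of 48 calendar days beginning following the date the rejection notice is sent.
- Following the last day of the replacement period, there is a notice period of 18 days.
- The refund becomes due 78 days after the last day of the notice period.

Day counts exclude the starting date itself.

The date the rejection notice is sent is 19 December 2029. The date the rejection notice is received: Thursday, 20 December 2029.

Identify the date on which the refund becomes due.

The last day of the replacement period: 48 calendar days after 19 December 2029 is 5 February 2030.
The last day of the notice period: 5 February 2030 + 18 days = 23 February 2030.
The date on which the refund becomes due: 23 February 2030 + 78 days = 12 May 2030.

12 May 2030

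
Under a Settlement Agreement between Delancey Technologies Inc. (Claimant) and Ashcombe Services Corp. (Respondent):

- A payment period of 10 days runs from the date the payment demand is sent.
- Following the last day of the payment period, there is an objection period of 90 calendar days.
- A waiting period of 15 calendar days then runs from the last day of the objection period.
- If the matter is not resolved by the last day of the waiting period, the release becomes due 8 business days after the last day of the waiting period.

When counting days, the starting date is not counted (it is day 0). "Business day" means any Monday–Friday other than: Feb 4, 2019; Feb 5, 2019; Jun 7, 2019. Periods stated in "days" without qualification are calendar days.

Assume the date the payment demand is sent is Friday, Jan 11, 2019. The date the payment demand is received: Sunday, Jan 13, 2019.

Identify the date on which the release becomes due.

The last day of the payment period: Jan 11, 2019 + 10 days = Jan 21, 2019.
Adding 90 calendar days to Jan 21, 2019 gives Apr 21, 2019, which is the last day of the objection period.
The last day of the waiting period: Apr 21, 2019 + 15 days = May 6, 2019.
The date on which the release becomes due: counting 8 business days from Monday, May 6, 2019 (May 7, May 8, May 9, May 10, May 13, May 14, May 15, May 16, skipping weekends) reaches Thursday, May 16, 2019.

May 16, 2019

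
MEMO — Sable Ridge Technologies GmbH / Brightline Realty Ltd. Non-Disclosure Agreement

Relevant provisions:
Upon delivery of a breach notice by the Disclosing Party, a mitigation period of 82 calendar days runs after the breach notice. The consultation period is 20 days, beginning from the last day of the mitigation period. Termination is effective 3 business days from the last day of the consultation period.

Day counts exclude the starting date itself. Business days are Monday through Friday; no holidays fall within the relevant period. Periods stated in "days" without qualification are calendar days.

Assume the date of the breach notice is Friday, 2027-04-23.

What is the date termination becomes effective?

Adding 82 calendar days to 2027-04-23 gives 2027-07-14, which is the last day of the mitigation period.
Adding 20 calendar days to 2027-07-14 gives 2027-08-03, which is the last day of the consultation period.
The date termination becomes effective: counting 3 business days from Tuesday, 2027-08-03 (Aug 4, Aug 5, Aug 6, skipping weekends) reaches Friday, 2027-08-06.

2027-08-06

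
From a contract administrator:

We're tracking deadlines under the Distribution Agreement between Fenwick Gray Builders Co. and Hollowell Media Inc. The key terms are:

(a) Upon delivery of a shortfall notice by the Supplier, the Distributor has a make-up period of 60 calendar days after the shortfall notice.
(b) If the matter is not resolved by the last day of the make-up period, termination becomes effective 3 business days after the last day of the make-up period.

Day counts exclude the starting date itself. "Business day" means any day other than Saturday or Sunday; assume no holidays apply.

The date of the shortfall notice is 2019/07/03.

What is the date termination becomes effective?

The last day of the make-up period: 2019/07/03 + 60 days = 2019/09/01.
From Sunday, 2019/09/01, 3 business days (Sep 2, Sep 3, Sep 4, skipping weekends) brings us to Wednesday, 2019/09/04, which is the date termination becomes effective.

2019/09/04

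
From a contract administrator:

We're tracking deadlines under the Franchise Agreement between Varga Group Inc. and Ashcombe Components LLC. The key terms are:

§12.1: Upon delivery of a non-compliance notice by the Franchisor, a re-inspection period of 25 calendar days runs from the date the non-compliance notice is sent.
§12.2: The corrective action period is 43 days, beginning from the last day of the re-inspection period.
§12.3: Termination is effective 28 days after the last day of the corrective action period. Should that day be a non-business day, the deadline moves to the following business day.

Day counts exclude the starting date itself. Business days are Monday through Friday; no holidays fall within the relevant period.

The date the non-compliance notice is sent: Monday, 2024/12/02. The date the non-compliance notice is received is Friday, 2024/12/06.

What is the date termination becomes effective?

2025/03/10

The last day of the re-inspection period: 2024/12/02 + 25 days = 2024/12/27.
The last day of the corrective action period: 2024/12/27 + 43 days = 2025/02/08.
The date termination becomes effective: 2025/02/08 + 28 days = 2025/03/08. That falls on a Saturday, so it rolls to the next business day, Monday, 2025/03/10.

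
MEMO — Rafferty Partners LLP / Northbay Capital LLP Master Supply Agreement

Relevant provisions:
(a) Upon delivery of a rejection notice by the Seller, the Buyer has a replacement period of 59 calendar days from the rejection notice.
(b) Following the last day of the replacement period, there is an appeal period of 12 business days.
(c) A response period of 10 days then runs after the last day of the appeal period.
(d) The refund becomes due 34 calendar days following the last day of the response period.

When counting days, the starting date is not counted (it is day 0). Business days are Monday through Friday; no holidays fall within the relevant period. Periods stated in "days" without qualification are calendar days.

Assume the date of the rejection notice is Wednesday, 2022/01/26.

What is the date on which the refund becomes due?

2022/05/26

The last day of the replacement period: 2022/01/26 + 59 days = 2022/03/26.
The last day of the appeal period: counting 12 business days from Saturday, 2022/03/26 (Mar 28, Mar 29, Mar 30, Mar 31, …, Apr 8, Apr 11, Apr 12, skipping weekends) reaches Tuesday, 2022/04/12.
The last day of the response period: 2022/04/12 + 10 days = 2022/04/22.
The date on which the refund becomes due: 2022/04/22 + 34 days = 2022/05/26.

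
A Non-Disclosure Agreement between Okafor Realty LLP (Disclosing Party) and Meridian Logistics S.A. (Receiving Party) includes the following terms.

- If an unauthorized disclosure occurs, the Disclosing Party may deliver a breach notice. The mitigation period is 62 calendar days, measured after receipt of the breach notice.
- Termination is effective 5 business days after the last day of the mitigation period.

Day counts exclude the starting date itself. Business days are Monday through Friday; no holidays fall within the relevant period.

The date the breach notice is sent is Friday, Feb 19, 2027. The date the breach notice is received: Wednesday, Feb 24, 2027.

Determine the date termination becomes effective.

May 4, 2027

The last day of the mitigation period: Feb 24, 2027 + 62 days = Apr 27, 2027.
The date termination becomes effective: 5 business days after Tuesday, Apr 27, 2027, skipping weekends — Apr 28, Apr 29, Apr 30, May 3, May 4 — lands on Tuesday, May 4, 2027.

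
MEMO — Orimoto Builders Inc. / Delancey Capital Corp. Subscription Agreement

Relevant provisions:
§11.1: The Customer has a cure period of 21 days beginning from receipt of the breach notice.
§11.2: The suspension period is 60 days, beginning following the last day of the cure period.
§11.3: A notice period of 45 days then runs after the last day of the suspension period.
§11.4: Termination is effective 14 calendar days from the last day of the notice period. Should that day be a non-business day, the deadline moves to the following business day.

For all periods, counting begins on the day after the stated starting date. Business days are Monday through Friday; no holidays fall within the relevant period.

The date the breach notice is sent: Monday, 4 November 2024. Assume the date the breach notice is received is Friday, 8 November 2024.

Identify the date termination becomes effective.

28 March 2025

The last day of the cure period: 8 November 2024 + 21 days = 29 November 2024.
The last day of the suspension period: 29 November 2024 + 60 days = 28 January 2025.
The last day of the notice period: 28 January 2025 + 45 days = 14 March 2025.
The date termination becomes effective: 14 March 2025 + 14 days = 28 March 2025. 28 March 2025 is a Friday, so no roll-forward applies.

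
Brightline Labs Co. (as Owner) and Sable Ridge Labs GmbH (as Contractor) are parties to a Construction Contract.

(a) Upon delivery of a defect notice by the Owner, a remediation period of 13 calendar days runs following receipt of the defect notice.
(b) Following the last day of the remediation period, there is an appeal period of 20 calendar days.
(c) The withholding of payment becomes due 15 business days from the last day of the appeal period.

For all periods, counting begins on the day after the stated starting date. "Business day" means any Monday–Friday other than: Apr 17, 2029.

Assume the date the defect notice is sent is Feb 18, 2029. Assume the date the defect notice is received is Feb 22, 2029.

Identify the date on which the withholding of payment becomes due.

Adding 13 calendar days to Feb 22, 2029 gives Mar 7, 2029, which is the last day of the remediation period.
The last day of the appeal period: Mar 7, 2029 + 20 days = Mar 27, 2029.
From Tuesday, Mar 27, 2029, 15 business days (Mar 28, Mar 29, Mar 30, Apr 2, …, Apr 13, Apr 16, Apr 18, skipping weekends and the listed holiday on Apr 17) brings us to Wednesday, Apr 18, 2029, which is the date on which the withholding of payment becomes due.

Apr 18, 2029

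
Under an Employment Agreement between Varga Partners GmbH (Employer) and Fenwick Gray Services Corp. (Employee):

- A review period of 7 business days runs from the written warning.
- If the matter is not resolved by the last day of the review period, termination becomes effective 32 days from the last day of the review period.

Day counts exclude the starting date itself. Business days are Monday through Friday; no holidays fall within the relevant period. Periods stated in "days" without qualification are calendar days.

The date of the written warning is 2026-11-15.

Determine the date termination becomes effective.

The last day of the review period: 7 business days after Sunday, 2026-11-15, skipping weekends — Nov 16, Nov 17, Nov 18, Nov 19, Nov 20, Nov 23, Nov 24 — lands on Tuesday, 2026-11-24.
Adding 32 calendar days to 2026-11-24 gives 2026-12-26, which is the date termination becomes effective.

2026-12-26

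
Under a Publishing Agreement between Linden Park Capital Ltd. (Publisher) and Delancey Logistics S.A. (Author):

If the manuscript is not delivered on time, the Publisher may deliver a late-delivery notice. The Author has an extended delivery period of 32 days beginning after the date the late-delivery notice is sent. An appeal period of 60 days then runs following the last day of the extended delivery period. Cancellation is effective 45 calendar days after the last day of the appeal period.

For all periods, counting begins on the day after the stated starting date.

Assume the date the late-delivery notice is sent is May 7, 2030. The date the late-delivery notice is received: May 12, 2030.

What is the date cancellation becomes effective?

Sep 21, 2030

The last day of the extended delivery period: May 7, 2030 + 32 days = Jun 8, 2030.
The last day of the appeal period: 60 calendar days after Jun 8, 2030 is Aug 7, 2030.
The date cancellation becomes effective: 45 calendar days after Aug 7, 2030 is Sep 21, 2030.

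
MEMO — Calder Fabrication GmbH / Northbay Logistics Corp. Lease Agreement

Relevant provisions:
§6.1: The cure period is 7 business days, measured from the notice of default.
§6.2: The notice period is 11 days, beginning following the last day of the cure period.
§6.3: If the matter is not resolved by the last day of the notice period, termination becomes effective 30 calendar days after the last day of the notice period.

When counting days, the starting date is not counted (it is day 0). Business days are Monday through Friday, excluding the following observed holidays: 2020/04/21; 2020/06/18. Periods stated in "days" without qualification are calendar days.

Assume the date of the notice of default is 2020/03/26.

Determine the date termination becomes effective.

2020/05/17

From Thursday, 2020/03/26, 7 business days (Mar 27, Mar 30, Mar 31, Apr 1, Apr 2, Apr 3, Apr 6, skipping weekends) brings us to Monday, 2020/04/06, which is the last day of the cure period.
The last day of the notice period: 11 calendar days after 2020/04/06 is 2020/04/17.
Adding 30 calendar days to 2020/04/17 gives 2020/05/17, which is the date termination becomes effective.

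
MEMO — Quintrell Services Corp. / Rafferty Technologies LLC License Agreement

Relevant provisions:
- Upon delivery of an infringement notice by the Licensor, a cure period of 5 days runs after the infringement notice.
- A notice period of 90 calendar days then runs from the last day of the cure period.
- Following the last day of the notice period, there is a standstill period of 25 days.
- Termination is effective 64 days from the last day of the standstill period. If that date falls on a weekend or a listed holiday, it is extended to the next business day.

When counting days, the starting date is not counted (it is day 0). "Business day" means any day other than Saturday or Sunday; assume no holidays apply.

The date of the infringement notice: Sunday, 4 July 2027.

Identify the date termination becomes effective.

4 January 2028

The last day of the cure period: 5 calendar days after 4 July 2027 is 9 July 2027.
The last day of the notice period: 9 July 2027 + 90 days = 7 October 2027.
Adding 25 calendar days to 7 October 2027 gives 1 November 2027, which is the last day of the standstill period.
The date termination becomes effective: 64 calendar days after 1 November 2027 is 4 January 2028. 4 January 2028 is a Tuesday, so no roll-forward applies.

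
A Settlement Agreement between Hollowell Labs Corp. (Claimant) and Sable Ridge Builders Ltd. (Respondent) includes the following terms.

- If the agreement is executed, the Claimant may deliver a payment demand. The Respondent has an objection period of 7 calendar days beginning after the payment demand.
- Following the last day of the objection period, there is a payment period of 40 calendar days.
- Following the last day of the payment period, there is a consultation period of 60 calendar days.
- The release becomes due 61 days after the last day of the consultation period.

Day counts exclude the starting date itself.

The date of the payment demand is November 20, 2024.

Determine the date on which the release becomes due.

May 7, 2025

Adding 7 calendar days to November 20, 2024 gives November 27, 2024, which is the last day of the objection period.
The last day of the payment period: 40 calendar days after November 27, 2024 is January 6, 2025.
Adding 60 calendar days to January 6, 2025 gives March 7, 2025, which is the last day of the consultation period.
The date on which the release becomes due: 61 calendar days after March 7, 2025 is May 7, 2025.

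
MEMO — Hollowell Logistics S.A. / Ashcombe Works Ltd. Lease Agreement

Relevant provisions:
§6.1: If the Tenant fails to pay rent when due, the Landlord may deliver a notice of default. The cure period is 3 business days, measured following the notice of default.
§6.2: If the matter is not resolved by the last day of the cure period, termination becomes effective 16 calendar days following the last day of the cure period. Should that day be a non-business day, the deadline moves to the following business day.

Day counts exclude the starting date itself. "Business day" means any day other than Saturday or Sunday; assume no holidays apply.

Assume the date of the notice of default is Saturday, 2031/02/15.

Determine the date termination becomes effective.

2031/03/07

The last day of the cure period: 3 business days after Saturday, 2031/02/15, skipping weekends — Feb 17, Feb 18, Feb 19 — lands on Wednesday, 2031/02/19.
The date termination becomes effective: 2031/02/19 + 16 days = 2031/03/07. 2031/03/07 is a Friday, so no roll-forward applies.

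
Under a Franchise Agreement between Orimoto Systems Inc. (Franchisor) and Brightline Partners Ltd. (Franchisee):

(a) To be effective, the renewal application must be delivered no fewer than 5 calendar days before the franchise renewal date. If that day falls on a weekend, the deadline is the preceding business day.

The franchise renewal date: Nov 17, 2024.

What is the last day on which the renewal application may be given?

Counting back 5 calendar days from Nov 17, 2024 gives Nov 12, 2024. That is a Tuesday, so no adjustment is needed.

Nov 12, 2024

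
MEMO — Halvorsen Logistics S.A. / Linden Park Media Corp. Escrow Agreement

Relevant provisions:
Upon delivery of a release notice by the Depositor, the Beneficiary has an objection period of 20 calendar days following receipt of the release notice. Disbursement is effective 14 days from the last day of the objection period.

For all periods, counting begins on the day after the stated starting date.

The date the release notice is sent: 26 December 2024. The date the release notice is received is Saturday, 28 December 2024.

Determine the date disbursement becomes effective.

31 January 2025

Adding 20 calendar days to 28 December 2024 gives 17 January 2025, which is the last day of the objection period.
The date disbursement becomes effective: 14 calendar days after 17 January 2025 is 31 January 2025.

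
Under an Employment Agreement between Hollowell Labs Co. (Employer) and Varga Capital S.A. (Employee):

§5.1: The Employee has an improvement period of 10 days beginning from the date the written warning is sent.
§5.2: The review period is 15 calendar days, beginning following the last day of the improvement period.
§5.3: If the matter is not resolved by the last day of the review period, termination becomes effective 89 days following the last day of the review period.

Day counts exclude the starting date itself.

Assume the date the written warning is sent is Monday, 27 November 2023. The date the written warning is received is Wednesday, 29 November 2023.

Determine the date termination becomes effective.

The last day of the improvement period: 10 calendar days after 27 November 2023 is 7 December 2023.
Adding 15 calendar days to 7 December 2023 gives 22 December 2023, which is the last day of the review period.
The date termination becomes effective: 22 December 2023 + 89 days = 20 March 2024.

20 March 2024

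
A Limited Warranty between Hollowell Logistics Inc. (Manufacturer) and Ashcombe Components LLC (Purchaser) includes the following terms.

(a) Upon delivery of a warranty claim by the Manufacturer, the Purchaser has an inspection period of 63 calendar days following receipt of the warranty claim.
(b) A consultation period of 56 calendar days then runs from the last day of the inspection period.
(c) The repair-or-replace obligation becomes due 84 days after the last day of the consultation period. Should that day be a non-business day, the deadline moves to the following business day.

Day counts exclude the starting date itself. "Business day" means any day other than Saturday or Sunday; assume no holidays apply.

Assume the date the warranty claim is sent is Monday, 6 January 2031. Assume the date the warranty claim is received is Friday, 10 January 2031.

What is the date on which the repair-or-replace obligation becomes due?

Adding 63 calendar days to 10 January 2031 gives 14 March 2031, which is the last day of the inspection period.
The last day of the consultation period: 56 calendar days after 14 March 2031 is 9 May 2031.
The date on which the repair-or-replace obligation becomes due: 84 calendar days after 9 May 2031 is 1 August 2031. 1 August 2031 is a Friday, so no roll-forward applies.

1 August 2031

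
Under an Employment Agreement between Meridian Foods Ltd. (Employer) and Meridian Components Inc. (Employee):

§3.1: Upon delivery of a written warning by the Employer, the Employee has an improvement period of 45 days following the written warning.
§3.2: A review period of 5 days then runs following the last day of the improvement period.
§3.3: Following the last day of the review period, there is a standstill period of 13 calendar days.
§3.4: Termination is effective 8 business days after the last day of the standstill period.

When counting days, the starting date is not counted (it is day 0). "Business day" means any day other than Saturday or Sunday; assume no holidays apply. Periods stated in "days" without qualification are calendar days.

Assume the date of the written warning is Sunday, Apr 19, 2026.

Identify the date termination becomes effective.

Adding 45 calendar days to Apr 19, 2026 gives Jun 3, 2026, which is the last day of the improvement period.
The last day of the review period: Jun 3, 2026 + 5 days = Jun 8, 2026.
Adding 13 calendar days to Jun 8, 2026 gives Jun 21, 2026, which is the last day of the standstill period.
The date termination becomes effective: counting 8 business days from Sunday, Jun 21, 2026 (Jun 22, Jun 23, Jun 24, Jun 25, Jun 26, Jun 29, Jun 30, Jul 1, skipping weekends) reaches Wednesday, Jul 1, 2026.

Jul 1, 2026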